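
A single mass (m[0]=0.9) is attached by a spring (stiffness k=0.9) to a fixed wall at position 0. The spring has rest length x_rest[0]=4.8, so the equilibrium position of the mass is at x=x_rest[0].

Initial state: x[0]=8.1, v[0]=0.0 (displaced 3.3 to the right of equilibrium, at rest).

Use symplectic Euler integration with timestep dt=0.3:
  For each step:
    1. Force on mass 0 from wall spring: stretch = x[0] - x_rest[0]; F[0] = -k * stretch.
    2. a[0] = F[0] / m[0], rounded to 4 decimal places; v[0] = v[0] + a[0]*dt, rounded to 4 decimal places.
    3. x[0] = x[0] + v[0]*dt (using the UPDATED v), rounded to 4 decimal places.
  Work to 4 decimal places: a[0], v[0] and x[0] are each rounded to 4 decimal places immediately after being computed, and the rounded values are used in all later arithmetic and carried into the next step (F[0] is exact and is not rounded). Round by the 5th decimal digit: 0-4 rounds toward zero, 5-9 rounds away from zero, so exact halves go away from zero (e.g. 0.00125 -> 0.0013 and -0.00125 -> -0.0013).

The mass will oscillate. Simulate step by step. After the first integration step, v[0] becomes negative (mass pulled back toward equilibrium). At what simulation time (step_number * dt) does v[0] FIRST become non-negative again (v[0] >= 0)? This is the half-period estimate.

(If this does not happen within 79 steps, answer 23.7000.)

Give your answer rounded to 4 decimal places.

Step 0: x=[8.1000] v=[0.0000]
Step 1: x=[7.8030] v=[-0.9900]
Step 2: x=[7.2357] v=[-1.8909]
Step 3: x=[6.4492] v=[-2.6216]
Step 4: x=[5.5143] v=[-3.1164]
Step 5: x=[4.5151] v=[-3.3307]
Step 6: x=[3.5415] v=[-3.2452]
Step 7: x=[2.6812] v=[-2.8677]
Step 8: x=[2.0116] v=[-2.2321]
Step 9: x=[1.5929] v=[-1.3956]
Step 10: x=[1.4629] v=[-0.4335]
Step 11: x=[1.6332] v=[0.5676]
First v>=0 after going negative at step 11, time=3.3000

Answer: 3.3000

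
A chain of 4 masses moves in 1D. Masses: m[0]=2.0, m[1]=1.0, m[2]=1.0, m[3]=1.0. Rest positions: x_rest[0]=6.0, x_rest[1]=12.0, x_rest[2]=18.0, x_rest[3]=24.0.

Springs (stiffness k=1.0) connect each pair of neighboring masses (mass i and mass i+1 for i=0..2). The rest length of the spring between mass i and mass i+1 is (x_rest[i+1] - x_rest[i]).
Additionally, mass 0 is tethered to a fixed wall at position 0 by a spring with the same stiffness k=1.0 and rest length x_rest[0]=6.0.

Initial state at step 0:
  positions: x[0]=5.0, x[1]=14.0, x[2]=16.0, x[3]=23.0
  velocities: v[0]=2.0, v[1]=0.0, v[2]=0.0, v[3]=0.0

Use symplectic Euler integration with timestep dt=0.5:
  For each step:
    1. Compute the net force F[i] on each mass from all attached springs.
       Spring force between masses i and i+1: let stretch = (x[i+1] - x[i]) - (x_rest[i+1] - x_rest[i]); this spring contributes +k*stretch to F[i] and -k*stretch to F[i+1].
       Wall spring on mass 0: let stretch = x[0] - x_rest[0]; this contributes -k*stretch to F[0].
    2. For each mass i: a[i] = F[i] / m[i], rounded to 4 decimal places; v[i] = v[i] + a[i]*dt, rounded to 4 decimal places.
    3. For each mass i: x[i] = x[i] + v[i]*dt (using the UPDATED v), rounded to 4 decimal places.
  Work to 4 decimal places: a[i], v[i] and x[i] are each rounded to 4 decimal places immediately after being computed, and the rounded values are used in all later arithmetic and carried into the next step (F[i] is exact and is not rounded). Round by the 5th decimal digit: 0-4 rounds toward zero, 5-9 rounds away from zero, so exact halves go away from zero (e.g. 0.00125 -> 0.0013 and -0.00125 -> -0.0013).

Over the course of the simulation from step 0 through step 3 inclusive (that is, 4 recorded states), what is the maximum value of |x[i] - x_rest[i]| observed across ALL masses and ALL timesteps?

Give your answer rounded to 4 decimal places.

Step 0: x=[5.0000 14.0000 16.0000 23.0000] v=[2.0000 0.0000 0.0000 0.0000]
Step 1: x=[6.5000 12.2500 17.2500 22.7500] v=[3.0000 -3.5000 2.5000 -0.5000]
Step 2: x=[7.9063 10.3125 18.6250 22.6250] v=[2.8125 -3.8750 2.7500 -0.2500]
Step 3: x=[8.6251 9.8516 18.9219 23.0000] v=[1.4375 -0.9219 0.5938 0.7500]
Max displacement = 2.6251

Answer: 2.6251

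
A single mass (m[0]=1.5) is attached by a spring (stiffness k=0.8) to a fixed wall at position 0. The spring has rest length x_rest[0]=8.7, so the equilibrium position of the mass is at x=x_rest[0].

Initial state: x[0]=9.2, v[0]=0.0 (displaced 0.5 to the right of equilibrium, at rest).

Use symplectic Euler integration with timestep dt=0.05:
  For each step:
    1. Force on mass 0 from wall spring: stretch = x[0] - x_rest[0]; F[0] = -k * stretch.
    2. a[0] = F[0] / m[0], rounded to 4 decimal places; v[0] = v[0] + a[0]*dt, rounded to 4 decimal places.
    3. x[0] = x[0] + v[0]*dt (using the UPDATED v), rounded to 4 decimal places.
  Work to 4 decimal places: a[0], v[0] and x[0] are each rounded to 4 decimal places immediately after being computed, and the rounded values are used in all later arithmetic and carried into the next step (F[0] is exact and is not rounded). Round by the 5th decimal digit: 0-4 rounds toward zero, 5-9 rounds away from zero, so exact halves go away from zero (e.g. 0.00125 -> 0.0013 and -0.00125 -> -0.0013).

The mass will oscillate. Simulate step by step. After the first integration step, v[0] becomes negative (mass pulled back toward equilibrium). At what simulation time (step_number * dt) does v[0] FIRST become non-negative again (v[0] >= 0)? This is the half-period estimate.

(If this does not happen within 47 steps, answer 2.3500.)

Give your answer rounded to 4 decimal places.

Step 0: x=[9.2000] v=[0.0000]
Step 1: x=[9.1993] v=[-0.0133]
Step 2: x=[9.1980] v=[-0.0266]
Step 3: x=[9.1960] v=[-0.0399]
Step 4: x=[9.1933] v=[-0.0531]
Step 5: x=[9.1900] v=[-0.0663]
Step 6: x=[9.1860] v=[-0.0794]
Step 7: x=[9.1814] v=[-0.0924]
Step 8: x=[9.1761] v=[-0.1052]
Step 9: x=[9.1702] v=[-0.1179]
Step 10: x=[9.1637] v=[-0.1304]
Step 11: x=[9.1566] v=[-0.1428]
Step 12: x=[9.1489] v=[-0.1550]
Step 13: x=[9.1406] v=[-0.1670]
Step 14: x=[9.1317] v=[-0.1788]
Step 15: x=[9.1222] v=[-0.1903]
Step 16: x=[9.1121] v=[-0.2016]
Step 17: x=[9.1015] v=[-0.2126]
Step 18: x=[9.0903] v=[-0.2233]
Step 19: x=[9.0786] v=[-0.2337]
Step 20: x=[9.0664] v=[-0.2438]
Step 21: x=[9.0537] v=[-0.2536]
Step 22: x=[9.0406] v=[-0.2630]
Step 23: x=[9.0270] v=[-0.2721]
Step 24: x=[9.0130] v=[-0.2808]
Step 25: x=[8.9985] v=[-0.2891]
Step 26: x=[8.9836] v=[-0.2971]
Step 27: x=[8.9684] v=[-0.3047]
Step 28: x=[8.9528] v=[-0.3119]
Step 29: x=[8.9369] v=[-0.3186]
Step 30: x=[8.9207] v=[-0.3249]
Step 31: x=[8.9042] v=[-0.3308]
Step 32: x=[8.8874] v=[-0.3362]
Step 33: x=[8.8703] v=[-0.3412]
Step 34: x=[8.8530] v=[-0.3457]
Step 35: x=[8.8355] v=[-0.3498]
Step 36: x=[8.8178] v=[-0.3534]
Step 37: x=[8.8000] v=[-0.3565]
Step 38: x=[8.7820] v=[-0.3592]
Step 39: x=[8.7639] v=[-0.3614]
Step 40: x=[8.7457] v=[-0.3631]
Step 41: x=[8.7275] v=[-0.3643]
Step 42: x=[8.7093] v=[-0.3650]
Step 43: x=[8.6910] v=[-0.3653]
Step 44: x=[8.6727] v=[-0.3651]
Step 45: x=[8.6545] v=[-0.3644]
Step 46: x=[8.6363] v=[-0.3632]
Step 47: x=[8.6182] v=[-0.3615]
v[0] did not become non-negative within 47 steps; using fallback time=2.3500

Answer: 2.3500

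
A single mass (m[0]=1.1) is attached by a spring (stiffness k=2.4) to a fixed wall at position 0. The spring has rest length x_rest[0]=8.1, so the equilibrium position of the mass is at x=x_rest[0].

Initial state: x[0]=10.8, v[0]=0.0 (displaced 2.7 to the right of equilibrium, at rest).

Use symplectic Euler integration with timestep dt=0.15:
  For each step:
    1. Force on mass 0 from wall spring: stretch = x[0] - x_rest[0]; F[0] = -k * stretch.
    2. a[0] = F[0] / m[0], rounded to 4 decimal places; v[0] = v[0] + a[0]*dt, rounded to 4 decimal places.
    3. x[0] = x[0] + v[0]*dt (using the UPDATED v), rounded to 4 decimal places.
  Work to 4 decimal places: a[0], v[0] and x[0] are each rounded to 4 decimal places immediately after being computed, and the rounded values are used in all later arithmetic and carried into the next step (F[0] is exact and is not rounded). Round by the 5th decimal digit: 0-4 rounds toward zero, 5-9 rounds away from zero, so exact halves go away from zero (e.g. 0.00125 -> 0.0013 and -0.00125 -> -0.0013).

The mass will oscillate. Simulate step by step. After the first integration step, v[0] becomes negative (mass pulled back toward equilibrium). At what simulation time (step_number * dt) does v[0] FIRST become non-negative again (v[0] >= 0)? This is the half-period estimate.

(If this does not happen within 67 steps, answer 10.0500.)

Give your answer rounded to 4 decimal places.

Step 0: x=[10.8000] v=[0.0000]
Step 1: x=[10.6675] v=[-0.8836]
Step 2: x=[10.4089] v=[-1.7239]
Step 3: x=[10.0370] v=[-2.4795]
Step 4: x=[9.5700] v=[-3.1134]
Step 5: x=[9.0308] v=[-3.5945]
Step 6: x=[8.4459] v=[-3.8991]
Step 7: x=[7.8441] v=[-4.0123]
Step 8: x=[7.2548] v=[-3.9286]
Step 9: x=[6.7070] v=[-3.6520]
Step 10: x=[6.2276] v=[-3.1961]
Step 11: x=[5.8401] v=[-2.5833]
Step 12: x=[5.5635] v=[-1.8437]
Step 13: x=[5.4115] v=[-1.0136]
Step 14: x=[5.3914] v=[-0.1337]
Step 15: x=[5.5043] v=[0.7528]
First v>=0 after going negative at step 15, time=2.2500

Answer: 2.2500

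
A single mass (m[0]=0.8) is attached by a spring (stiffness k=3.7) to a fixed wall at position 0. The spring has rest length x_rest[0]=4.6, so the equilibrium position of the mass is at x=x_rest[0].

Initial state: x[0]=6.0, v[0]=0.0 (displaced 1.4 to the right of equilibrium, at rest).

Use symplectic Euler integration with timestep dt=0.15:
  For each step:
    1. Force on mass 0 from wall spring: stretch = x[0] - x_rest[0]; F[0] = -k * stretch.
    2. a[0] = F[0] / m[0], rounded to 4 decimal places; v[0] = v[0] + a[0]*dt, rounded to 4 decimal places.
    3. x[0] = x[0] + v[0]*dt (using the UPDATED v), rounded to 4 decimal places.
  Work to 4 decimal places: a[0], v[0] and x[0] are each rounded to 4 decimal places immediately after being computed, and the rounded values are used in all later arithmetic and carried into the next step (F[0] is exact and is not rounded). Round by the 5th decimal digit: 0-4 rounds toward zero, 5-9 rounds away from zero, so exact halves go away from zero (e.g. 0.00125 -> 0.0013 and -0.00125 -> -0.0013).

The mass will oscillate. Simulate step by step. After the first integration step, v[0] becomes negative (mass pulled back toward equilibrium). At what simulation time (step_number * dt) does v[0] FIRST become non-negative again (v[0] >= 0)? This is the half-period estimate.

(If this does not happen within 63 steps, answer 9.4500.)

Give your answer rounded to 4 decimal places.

Answer: 1.5000

Derivation:
Step 0: x=[6.0000] v=[0.0000]
Step 1: x=[5.8543] v=[-0.9713]
Step 2: x=[5.5781] v=[-1.8415]
Step 3: x=[5.2001] v=[-2.5201]
Step 4: x=[4.7596] v=[-2.9364]
Step 5: x=[4.3025] v=[-3.0471]
Step 6: x=[3.8764] v=[-2.8407]
Step 7: x=[3.5256] v=[-2.3387]
Step 8: x=[3.2866] v=[-1.5933]
Step 9: x=[3.1843] v=[-0.6821]
Step 10: x=[3.2293] v=[0.3000]
First v>=0 after going negative at step 10, time=1.5000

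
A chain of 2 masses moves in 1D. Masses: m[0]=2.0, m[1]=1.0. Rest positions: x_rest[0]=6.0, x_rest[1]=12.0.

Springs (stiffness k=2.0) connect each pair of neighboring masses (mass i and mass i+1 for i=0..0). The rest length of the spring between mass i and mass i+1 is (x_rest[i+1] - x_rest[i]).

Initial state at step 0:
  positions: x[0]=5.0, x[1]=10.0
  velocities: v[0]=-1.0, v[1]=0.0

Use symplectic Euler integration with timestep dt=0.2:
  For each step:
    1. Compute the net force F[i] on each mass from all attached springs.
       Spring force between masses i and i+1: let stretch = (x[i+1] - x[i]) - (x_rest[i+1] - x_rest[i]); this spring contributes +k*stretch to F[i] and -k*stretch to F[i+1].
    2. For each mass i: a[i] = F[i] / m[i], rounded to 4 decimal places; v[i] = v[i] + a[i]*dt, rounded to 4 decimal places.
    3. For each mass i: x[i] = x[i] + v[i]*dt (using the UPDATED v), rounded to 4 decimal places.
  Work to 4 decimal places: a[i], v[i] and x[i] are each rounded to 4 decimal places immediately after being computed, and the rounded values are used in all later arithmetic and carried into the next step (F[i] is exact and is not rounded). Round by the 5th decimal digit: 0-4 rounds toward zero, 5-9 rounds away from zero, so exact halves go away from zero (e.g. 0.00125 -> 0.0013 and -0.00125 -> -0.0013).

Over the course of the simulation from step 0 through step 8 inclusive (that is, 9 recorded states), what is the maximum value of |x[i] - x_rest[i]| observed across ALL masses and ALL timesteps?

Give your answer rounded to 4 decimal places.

Answer: 2.8009

Derivation:
Step 0: x=[5.0000 10.0000] v=[-1.0000 0.0000]
Step 1: x=[4.7600 10.0800] v=[-1.2000 0.4000]
Step 2: x=[4.4928 10.2144] v=[-1.3360 0.6720]
Step 3: x=[4.2145 10.3711] v=[-1.3917 0.7834]
Step 4: x=[3.9424 10.5153] v=[-1.3604 0.7208]
Step 5: x=[3.6932 10.6136] v=[-1.2458 0.4916]
Step 6: x=[3.4809 10.6383] v=[-1.0617 0.1234]
Step 7: x=[3.3149 10.5704] v=[-0.8302 -0.3396]
Step 8: x=[3.1991 10.4020] v=[-0.5791 -0.8418]
Max displacement = 2.8009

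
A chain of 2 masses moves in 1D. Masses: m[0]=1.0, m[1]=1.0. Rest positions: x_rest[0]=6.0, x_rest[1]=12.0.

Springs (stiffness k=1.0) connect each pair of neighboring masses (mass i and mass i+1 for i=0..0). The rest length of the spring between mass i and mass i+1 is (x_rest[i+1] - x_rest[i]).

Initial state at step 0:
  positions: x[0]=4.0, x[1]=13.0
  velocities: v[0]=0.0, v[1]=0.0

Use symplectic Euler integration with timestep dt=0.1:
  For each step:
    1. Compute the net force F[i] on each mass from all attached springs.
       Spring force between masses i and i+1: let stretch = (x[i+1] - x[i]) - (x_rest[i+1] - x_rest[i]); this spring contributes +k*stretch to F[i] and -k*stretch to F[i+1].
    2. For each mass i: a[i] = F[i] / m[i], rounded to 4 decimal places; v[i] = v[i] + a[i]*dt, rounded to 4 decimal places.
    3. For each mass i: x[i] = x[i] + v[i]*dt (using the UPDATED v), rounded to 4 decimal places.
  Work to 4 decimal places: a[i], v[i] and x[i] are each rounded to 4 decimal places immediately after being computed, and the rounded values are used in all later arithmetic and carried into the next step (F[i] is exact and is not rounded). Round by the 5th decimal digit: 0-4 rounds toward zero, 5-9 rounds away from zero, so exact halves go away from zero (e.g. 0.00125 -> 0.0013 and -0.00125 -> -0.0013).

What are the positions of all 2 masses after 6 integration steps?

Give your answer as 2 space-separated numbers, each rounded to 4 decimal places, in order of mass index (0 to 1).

Answer: 4.5891 12.4110

Derivation:
Step 0: x=[4.0000 13.0000] v=[0.0000 0.0000]
Step 1: x=[4.0300 12.9700] v=[0.3000 -0.3000]
Step 2: x=[4.0894 12.9106] v=[0.5940 -0.5940]
Step 3: x=[4.1770 12.8230] v=[0.8761 -0.8761]
Step 4: x=[4.2911 12.7089] v=[1.1407 -1.1407]
Step 5: x=[4.4294 12.5707] v=[1.3825 -1.3825]
Step 6: x=[4.5891 12.4110] v=[1.5966 -1.5966]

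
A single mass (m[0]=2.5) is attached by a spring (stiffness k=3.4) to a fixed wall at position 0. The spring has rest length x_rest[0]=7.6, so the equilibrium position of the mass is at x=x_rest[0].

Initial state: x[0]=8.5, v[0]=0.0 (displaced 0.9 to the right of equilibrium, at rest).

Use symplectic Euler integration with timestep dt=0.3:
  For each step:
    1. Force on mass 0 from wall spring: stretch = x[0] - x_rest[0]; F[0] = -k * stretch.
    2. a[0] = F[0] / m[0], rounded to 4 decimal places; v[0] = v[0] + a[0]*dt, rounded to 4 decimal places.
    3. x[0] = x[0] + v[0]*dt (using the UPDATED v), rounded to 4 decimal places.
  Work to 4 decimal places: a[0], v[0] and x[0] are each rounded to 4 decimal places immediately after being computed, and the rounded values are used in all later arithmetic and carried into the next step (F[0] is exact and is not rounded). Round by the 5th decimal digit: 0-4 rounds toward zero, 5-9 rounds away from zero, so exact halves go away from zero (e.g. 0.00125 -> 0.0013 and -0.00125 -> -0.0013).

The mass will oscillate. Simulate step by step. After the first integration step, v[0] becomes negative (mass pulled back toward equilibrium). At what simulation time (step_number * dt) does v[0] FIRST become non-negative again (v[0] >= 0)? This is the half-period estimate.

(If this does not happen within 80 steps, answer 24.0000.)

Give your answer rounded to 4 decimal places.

Step 0: x=[8.5000] v=[0.0000]
Step 1: x=[8.3898] v=[-0.3672]
Step 2: x=[8.1830] v=[-0.6894]
Step 3: x=[7.9048] v=[-0.9273]
Step 4: x=[7.5893] v=[-1.0517]
Step 5: x=[7.2751] v=[-1.0473]
Step 6: x=[7.0007] v=[-0.9147]
Step 7: x=[6.7996] v=[-0.6702]
Step 8: x=[6.6965] v=[-0.3437]
Step 9: x=[6.7040] v=[0.0249]
First v>=0 after going negative at step 9, time=2.7000

Answer: 2.7000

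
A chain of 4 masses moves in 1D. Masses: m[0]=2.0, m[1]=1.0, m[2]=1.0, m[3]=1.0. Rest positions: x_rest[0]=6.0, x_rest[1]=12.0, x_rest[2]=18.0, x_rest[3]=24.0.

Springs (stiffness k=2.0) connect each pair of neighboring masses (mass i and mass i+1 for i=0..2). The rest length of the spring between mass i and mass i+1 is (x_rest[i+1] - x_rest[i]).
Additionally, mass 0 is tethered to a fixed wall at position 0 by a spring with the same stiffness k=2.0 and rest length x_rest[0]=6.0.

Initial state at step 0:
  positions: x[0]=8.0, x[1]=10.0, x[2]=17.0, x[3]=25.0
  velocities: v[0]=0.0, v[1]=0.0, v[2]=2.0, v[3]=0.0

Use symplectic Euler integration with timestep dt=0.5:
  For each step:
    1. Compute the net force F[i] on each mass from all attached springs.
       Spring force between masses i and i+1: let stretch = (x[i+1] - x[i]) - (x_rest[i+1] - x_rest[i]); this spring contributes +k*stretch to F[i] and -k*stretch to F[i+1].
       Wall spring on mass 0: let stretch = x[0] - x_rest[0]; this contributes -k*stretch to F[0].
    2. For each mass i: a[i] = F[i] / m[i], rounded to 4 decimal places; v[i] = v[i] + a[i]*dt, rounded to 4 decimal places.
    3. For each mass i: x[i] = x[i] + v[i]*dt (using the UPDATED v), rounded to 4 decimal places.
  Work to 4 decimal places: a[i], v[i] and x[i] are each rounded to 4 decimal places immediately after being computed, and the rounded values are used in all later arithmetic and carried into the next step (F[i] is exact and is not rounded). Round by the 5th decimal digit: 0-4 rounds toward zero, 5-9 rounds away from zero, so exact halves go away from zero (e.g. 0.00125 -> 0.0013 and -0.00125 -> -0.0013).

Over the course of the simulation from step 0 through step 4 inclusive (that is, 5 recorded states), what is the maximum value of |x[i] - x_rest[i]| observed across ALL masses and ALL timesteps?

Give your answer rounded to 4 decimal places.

Answer: 3.0000

Derivation:
Step 0: x=[8.0000 10.0000 17.0000 25.0000] v=[0.0000 0.0000 2.0000 0.0000]
Step 1: x=[6.5000 12.5000 18.5000 24.0000] v=[-3.0000 5.0000 3.0000 -2.0000]
Step 2: x=[4.8750 15.0000 19.7500 23.2500] v=[-3.2500 5.0000 2.5000 -1.5000]
Step 3: x=[4.5625 14.8125 20.3750 23.7500] v=[-0.6250 -0.3750 1.2500 1.0000]
Step 4: x=[5.6719 12.2813 19.9063 25.5625] v=[2.2188 -5.0625 -0.9375 3.6250]
Max displacement = 3.0000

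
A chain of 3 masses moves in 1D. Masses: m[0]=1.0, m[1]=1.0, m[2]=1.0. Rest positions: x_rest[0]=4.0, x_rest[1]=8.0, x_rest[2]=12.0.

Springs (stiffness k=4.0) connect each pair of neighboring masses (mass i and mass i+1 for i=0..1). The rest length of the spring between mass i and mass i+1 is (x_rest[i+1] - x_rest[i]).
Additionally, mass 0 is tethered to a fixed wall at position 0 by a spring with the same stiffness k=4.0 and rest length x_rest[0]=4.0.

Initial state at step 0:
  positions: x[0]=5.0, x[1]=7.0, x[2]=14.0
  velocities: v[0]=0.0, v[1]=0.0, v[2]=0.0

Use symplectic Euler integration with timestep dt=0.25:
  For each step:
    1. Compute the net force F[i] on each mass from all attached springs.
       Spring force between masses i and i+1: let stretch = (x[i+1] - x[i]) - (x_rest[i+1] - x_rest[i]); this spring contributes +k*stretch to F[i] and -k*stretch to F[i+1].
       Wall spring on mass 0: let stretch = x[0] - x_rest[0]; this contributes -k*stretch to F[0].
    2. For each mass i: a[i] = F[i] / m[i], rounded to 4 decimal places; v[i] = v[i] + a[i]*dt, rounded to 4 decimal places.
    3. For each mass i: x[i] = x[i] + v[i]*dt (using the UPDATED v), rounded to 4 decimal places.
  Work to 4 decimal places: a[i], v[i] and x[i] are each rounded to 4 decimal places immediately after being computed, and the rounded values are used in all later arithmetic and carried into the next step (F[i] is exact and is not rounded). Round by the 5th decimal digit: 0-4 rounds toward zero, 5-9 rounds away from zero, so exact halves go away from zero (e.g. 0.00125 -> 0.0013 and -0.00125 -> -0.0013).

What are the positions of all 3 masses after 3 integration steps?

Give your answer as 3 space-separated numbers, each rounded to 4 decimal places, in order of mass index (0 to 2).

Answer: 3.3438 10.2969 11.6250

Derivation:
Step 0: x=[5.0000 7.0000 14.0000] v=[0.0000 0.0000 0.0000]
Step 1: x=[4.2500 8.2500 13.2500] v=[-3.0000 5.0000 -3.0000]
Step 2: x=[3.4375 9.7500 12.2500] v=[-3.2500 6.0000 -4.0000]
Step 3: x=[3.3438 10.2969 11.6250] v=[-0.3750 2.1875 -2.5000]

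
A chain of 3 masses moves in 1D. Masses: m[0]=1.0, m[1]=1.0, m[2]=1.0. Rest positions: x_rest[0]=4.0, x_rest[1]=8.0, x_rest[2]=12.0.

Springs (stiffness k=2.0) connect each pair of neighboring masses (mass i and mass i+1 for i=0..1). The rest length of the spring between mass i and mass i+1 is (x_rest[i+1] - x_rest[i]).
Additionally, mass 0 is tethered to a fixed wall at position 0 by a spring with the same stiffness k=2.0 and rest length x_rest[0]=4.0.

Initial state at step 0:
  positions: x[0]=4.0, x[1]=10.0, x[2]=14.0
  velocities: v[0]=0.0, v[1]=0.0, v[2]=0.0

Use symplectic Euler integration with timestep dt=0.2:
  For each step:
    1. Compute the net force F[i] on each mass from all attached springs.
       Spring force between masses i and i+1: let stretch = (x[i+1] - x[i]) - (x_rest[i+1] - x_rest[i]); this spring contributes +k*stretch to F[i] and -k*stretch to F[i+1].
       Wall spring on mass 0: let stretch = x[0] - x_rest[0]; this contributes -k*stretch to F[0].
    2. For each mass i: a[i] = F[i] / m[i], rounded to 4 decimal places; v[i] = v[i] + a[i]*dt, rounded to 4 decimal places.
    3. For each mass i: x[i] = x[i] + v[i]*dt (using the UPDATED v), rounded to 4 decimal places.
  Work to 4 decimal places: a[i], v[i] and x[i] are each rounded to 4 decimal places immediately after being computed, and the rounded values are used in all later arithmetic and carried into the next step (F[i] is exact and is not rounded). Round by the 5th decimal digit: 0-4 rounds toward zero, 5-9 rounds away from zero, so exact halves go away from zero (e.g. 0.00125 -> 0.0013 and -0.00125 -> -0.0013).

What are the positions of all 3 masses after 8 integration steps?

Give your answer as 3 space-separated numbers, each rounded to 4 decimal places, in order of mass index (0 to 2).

Answer: 4.9722 8.7250 12.7178

Derivation:
Step 0: x=[4.0000 10.0000 14.0000] v=[0.0000 0.0000 0.0000]
Step 1: x=[4.1600 9.8400 14.0000] v=[0.8000 -0.8000 0.0000]
Step 2: x=[4.4416 9.5584 13.9872] v=[1.4080 -1.4080 -0.0640]
Step 3: x=[4.7772 9.2218 13.9401] v=[1.6781 -1.6832 -0.2355]
Step 4: x=[5.0862 8.9071 13.8355] v=[1.5451 -1.5737 -0.5228]
Step 5: x=[5.2940 8.6810 13.6567] v=[1.0390 -1.1307 -0.8942]
Step 6: x=[5.3492 8.5820 13.3998] v=[0.2762 -0.4952 -1.2845]
Step 7: x=[5.2351 8.6098 13.0775] v=[-0.5704 0.1388 -1.6116]
Step 8: x=[4.9722 8.7250 12.7178] v=[-1.3146 0.5760 -1.7987]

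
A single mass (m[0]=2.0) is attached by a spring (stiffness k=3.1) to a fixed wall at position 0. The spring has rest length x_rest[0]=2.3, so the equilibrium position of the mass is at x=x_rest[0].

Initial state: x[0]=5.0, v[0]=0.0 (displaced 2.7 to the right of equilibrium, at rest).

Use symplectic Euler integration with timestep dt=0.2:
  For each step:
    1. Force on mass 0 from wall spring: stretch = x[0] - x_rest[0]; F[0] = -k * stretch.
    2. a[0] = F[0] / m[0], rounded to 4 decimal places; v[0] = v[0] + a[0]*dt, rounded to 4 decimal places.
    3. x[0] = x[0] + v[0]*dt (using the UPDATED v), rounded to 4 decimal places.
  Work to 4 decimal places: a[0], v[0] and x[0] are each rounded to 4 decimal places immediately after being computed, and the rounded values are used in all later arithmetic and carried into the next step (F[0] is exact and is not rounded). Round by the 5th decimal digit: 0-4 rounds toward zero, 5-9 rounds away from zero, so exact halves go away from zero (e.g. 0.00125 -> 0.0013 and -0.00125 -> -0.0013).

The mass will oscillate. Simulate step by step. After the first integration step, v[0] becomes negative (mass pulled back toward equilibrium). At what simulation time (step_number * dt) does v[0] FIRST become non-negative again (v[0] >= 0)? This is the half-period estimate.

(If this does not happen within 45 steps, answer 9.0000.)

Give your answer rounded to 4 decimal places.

Answer: 2.6000

Derivation:
Step 0: x=[5.0000] v=[0.0000]
Step 1: x=[4.8326] v=[-0.8370]
Step 2: x=[4.5082] v=[-1.6221]
Step 3: x=[4.0469] v=[-2.3066]
Step 4: x=[3.4773] v=[-2.8481]
Step 5: x=[2.8347] v=[-3.2131]
Step 6: x=[2.1589] v=[-3.3789]
Step 7: x=[1.4919] v=[-3.3352]
Step 8: x=[0.8750] v=[-3.0847]
Step 9: x=[0.3464] v=[-2.6429]
Step 10: x=[-0.0611] v=[-2.0373]
Step 11: x=[-0.3222] v=[-1.3054]
Step 12: x=[-0.4207] v=[-0.4925]
Step 13: x=[-0.3505] v=[0.3509]
First v>=0 after going negative at step 13, time=2.6000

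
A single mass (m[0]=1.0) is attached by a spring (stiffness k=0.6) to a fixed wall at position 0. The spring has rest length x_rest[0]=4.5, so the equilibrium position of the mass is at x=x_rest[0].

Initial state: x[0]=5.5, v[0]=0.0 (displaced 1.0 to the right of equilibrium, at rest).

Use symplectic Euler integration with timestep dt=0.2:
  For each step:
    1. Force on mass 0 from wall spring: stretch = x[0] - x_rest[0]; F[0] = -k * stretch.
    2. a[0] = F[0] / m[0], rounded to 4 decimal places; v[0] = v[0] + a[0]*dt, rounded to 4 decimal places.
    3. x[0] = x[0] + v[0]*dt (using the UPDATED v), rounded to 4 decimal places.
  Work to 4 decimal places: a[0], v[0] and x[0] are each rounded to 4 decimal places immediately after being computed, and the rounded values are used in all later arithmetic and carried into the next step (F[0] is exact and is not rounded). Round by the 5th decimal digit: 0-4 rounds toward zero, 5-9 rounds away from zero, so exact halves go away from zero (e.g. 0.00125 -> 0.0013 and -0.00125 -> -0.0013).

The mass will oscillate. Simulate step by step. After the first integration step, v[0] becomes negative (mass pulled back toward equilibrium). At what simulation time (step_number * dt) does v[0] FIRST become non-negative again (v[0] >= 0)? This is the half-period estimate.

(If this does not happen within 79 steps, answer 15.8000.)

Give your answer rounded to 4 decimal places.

Answer: 4.2000

Derivation:
Step 0: x=[5.5000] v=[0.0000]
Step 1: x=[5.4760] v=[-0.1200]
Step 2: x=[5.4286] v=[-0.2371]
Step 3: x=[5.3589] v=[-0.3485]
Step 4: x=[5.2686] v=[-0.4516]
Step 5: x=[5.1598] v=[-0.5438]
Step 6: x=[5.0352] v=[-0.6230]
Step 7: x=[4.8978] v=[-0.6872]
Step 8: x=[4.7508] v=[-0.7349]
Step 9: x=[4.5978] v=[-0.7650]
Step 10: x=[4.4425] v=[-0.7767]
Step 11: x=[4.2885] v=[-0.7698]
Step 12: x=[4.1396] v=[-0.7444]
Step 13: x=[3.9994] v=[-0.7012]
Step 14: x=[3.8712] v=[-0.6411]
Step 15: x=[3.7581] v=[-0.5656]
Step 16: x=[3.6628] v=[-0.4766]
Step 17: x=[3.5876] v=[-0.3761]
Step 18: x=[3.5343] v=[-0.2666]
Step 19: x=[3.5042] v=[-0.1507]
Step 20: x=[3.4980] v=[-0.0312]
Step 21: x=[3.5158] v=[0.0890]
First v>=0 after going negative at step 21, time=4.2000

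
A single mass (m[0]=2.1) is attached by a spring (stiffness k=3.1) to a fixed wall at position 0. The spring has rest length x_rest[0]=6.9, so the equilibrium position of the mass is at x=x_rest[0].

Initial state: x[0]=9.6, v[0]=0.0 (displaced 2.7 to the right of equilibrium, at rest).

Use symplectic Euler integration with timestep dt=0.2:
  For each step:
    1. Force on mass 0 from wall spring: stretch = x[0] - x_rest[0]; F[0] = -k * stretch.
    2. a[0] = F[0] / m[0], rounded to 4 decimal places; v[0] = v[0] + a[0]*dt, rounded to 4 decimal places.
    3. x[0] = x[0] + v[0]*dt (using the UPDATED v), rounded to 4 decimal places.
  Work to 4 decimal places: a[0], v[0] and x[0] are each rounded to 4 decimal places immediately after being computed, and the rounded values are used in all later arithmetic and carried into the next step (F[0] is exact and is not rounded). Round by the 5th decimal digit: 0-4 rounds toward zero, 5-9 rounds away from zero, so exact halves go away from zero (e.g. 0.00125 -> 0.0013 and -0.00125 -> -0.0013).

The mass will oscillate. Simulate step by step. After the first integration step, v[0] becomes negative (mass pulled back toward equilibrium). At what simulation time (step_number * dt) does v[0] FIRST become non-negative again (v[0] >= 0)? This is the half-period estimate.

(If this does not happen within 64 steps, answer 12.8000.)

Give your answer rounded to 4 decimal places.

Step 0: x=[9.6000] v=[0.0000]
Step 1: x=[9.4406] v=[-0.7971]
Step 2: x=[9.1312] v=[-1.5472]
Step 3: x=[8.6900] v=[-2.2059]
Step 4: x=[8.1431] v=[-2.7344]
Step 5: x=[7.5228] v=[-3.1014]
Step 6: x=[6.8657] v=[-3.2853]
Step 7: x=[6.2107] v=[-3.2752]
Step 8: x=[5.5964] v=[-3.0717]
Step 9: x=[5.0590] v=[-2.6868]
Step 10: x=[4.6303] v=[-2.1433]
Step 11: x=[4.3357] v=[-1.4732]
Step 12: x=[4.1925] v=[-0.7161]
Step 13: x=[4.2092] v=[0.0833]
First v>=0 after going negative at step 13, time=2.6000

Answer: 2.6000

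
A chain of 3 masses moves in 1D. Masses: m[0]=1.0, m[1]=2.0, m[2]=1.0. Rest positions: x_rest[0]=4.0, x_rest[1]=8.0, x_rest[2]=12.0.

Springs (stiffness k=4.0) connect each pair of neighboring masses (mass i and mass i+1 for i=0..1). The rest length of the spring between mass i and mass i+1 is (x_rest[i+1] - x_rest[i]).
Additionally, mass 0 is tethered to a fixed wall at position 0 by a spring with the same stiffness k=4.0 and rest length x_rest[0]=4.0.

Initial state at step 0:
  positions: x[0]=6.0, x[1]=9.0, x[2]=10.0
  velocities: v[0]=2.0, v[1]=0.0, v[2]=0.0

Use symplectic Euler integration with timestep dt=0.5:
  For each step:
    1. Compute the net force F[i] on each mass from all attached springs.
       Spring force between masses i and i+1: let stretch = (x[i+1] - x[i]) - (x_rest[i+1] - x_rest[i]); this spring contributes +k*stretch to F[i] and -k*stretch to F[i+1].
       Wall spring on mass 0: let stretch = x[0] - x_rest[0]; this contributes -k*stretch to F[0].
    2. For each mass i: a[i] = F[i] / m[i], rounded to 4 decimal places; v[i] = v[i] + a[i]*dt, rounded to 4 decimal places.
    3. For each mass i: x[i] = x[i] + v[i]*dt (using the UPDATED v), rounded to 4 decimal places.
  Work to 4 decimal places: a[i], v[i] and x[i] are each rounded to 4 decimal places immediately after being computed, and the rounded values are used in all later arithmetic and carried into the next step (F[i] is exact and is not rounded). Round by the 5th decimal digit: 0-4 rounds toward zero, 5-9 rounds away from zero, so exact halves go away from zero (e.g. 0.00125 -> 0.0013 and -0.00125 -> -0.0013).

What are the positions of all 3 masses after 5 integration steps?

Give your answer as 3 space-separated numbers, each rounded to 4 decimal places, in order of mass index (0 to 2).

Step 0: x=[6.0000 9.0000 10.0000] v=[2.0000 0.0000 0.0000]
Step 1: x=[4.0000 8.0000 13.0000] v=[-4.0000 -2.0000 6.0000]
Step 2: x=[2.0000 7.5000 15.0000] v=[-4.0000 -1.0000 4.0000]
Step 3: x=[3.5000 8.0000 13.5000] v=[3.0000 1.0000 -3.0000]
Step 4: x=[6.0000 9.0000 10.5000] v=[5.0000 2.0000 -6.0000]
Step 5: x=[5.5000 9.2500 10.0000] v=[-1.0000 0.5000 -1.0000]

Answer: 5.5000 9.2500 10.0000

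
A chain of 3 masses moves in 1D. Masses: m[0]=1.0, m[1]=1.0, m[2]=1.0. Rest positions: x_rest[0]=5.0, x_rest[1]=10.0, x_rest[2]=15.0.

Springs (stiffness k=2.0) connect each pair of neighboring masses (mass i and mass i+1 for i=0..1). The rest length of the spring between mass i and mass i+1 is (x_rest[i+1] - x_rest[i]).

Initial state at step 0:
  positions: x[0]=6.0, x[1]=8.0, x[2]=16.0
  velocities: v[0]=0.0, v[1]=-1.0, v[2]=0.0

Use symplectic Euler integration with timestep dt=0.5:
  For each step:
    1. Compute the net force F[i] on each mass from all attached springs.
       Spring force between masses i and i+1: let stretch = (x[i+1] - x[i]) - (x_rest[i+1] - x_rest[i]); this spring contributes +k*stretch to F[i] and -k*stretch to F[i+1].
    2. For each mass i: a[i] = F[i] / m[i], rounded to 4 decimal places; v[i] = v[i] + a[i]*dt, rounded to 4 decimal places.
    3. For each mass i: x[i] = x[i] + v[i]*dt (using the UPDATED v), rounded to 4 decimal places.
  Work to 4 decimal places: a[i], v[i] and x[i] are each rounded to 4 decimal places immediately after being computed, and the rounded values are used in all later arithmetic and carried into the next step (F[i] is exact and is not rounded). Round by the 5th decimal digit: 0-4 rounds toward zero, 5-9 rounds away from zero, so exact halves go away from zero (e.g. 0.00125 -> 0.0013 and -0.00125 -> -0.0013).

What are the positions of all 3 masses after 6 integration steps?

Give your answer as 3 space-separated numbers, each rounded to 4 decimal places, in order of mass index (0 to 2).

Answer: 3.3438 10.3125 13.3438

Derivation:
Step 0: x=[6.0000 8.0000 16.0000] v=[0.0000 -1.0000 0.0000]
Step 1: x=[4.5000 10.5000 14.5000] v=[-3.0000 5.0000 -3.0000]
Step 2: x=[3.5000 12.0000 13.5000] v=[-2.0000 3.0000 -2.0000]
Step 3: x=[4.2500 10.0000 14.2500] v=[1.5000 -4.0000 1.5000]
Step 4: x=[5.3750 7.2500 15.3750] v=[2.2500 -5.5000 2.2500]
Step 5: x=[4.9375 7.6250 14.9375] v=[-0.8750 0.7500 -0.8750]
Step 6: x=[3.3438 10.3125 13.3438] v=[-3.1875 5.3750 -3.1875]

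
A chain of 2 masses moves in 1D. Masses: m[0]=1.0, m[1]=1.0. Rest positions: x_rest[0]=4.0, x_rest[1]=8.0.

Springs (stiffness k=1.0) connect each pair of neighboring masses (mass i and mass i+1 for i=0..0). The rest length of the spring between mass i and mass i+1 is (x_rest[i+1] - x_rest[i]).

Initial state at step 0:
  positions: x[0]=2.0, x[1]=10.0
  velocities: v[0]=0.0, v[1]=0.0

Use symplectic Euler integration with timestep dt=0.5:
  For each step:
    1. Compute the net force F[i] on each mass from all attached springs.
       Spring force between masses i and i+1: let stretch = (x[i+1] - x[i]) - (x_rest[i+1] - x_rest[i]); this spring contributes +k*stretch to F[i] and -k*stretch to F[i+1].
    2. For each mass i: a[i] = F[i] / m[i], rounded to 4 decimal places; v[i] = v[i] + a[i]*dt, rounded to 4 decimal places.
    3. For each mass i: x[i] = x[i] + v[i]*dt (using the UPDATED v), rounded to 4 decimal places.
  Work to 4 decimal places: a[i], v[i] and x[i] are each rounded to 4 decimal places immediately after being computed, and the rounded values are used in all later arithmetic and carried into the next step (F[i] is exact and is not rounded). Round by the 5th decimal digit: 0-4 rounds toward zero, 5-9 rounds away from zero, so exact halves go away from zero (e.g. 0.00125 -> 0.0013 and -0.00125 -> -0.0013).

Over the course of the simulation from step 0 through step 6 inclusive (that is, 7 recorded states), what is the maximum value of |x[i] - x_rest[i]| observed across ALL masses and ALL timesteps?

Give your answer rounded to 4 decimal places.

Answer: 2.1250

Derivation:
Step 0: x=[2.0000 10.0000] v=[0.0000 0.0000]
Step 1: x=[3.0000 9.0000] v=[2.0000 -2.0000]
Step 2: x=[4.5000 7.5000] v=[3.0000 -3.0000]
Step 3: x=[5.7500 6.2500] v=[2.5000 -2.5000]
Step 4: x=[6.1250 5.8750] v=[0.7500 -0.7500]
Step 5: x=[5.4375 6.5625] v=[-1.3750 1.3750]
Step 6: x=[4.0313 7.9688] v=[-2.8125 2.8125]
Max displacement = 2.1250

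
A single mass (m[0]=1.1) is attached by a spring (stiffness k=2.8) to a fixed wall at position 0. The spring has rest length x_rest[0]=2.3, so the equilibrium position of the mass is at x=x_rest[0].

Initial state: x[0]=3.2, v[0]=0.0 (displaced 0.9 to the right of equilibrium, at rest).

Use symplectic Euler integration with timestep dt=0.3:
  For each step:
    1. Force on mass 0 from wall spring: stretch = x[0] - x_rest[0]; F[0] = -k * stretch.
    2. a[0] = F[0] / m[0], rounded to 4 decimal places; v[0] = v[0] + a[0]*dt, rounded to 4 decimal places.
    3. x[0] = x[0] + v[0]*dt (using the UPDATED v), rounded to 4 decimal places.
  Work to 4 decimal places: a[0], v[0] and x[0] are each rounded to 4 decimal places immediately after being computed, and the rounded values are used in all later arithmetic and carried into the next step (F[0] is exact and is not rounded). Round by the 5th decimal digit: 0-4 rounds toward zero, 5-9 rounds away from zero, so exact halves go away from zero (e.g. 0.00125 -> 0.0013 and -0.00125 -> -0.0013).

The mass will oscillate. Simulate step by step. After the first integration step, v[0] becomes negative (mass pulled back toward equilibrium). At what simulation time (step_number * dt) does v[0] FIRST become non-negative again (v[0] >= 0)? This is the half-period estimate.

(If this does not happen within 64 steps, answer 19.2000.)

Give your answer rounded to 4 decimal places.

Answer: 2.1000

Derivation:
Step 0: x=[3.2000] v=[0.0000]
Step 1: x=[2.9938] v=[-0.6873]
Step 2: x=[2.6287] v=[-1.2171]
Step 3: x=[2.1883] v=[-1.4681]
Step 4: x=[1.7735] v=[-1.3828]
Step 5: x=[1.4793] v=[-0.9807]
Step 6: x=[1.3731] v=[-0.3540]
Step 7: x=[1.4792] v=[0.3538]
First v>=0 after going negative at step 7, time=2.1000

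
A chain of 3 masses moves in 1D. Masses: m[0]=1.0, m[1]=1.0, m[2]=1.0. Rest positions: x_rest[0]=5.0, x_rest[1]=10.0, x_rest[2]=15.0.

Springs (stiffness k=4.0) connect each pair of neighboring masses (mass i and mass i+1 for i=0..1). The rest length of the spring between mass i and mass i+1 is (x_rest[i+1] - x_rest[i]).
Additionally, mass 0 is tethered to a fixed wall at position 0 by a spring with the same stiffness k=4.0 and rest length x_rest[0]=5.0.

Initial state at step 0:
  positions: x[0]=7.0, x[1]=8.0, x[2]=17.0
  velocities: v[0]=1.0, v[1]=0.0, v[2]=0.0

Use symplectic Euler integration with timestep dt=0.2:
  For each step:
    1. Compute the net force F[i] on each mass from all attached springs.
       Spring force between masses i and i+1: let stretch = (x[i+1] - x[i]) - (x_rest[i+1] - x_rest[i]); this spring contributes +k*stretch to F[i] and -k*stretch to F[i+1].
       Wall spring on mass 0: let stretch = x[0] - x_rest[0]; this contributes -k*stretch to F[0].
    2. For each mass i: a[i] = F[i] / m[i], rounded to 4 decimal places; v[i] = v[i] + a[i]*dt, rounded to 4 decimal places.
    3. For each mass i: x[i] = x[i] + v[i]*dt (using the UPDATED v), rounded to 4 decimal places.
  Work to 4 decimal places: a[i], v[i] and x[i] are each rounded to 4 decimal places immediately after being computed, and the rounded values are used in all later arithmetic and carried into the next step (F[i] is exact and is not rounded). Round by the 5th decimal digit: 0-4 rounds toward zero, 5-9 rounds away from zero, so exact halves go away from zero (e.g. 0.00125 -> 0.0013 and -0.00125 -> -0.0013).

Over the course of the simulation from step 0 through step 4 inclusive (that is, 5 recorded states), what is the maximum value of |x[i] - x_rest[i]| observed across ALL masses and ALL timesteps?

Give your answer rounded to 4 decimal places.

Step 0: x=[7.0000 8.0000 17.0000] v=[1.0000 0.0000 0.0000]
Step 1: x=[6.2400 9.2800 16.3600] v=[-3.8000 6.4000 -3.2000]
Step 2: x=[4.9680 11.2064 15.3872] v=[-6.3600 9.6320 -4.8640]
Step 3: x=[3.8993 12.8036 14.5455] v=[-5.3437 7.9859 -4.2086]
Step 4: x=[3.6314 13.2548 14.2251] v=[-1.3397 2.2560 -1.6021]
Max displacement = 3.2548

Answer: 3.2548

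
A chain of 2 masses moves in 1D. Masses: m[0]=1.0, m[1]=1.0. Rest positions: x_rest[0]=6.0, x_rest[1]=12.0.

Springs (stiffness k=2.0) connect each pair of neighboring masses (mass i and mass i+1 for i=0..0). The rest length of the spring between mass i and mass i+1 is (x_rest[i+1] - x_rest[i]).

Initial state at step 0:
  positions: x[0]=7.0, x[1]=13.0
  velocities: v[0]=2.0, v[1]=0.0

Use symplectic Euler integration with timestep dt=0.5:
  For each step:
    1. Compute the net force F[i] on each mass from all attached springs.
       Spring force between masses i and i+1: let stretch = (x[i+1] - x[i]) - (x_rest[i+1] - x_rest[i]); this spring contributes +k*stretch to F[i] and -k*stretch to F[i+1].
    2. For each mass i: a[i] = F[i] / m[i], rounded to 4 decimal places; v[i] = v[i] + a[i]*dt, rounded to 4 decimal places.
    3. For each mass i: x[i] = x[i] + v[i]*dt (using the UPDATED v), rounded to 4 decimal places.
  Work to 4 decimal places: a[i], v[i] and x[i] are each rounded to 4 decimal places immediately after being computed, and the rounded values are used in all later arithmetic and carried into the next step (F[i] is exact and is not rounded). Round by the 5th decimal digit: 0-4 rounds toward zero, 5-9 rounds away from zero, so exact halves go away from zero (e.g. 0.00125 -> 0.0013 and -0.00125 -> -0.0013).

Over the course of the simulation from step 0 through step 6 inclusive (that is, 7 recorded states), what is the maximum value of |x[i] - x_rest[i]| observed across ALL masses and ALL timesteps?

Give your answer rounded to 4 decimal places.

Step 0: x=[7.0000 13.0000] v=[2.0000 0.0000]
Step 1: x=[8.0000 13.0000] v=[2.0000 0.0000]
Step 2: x=[8.5000 13.5000] v=[1.0000 1.0000]
Step 3: x=[8.5000 14.5000] v=[0.0000 2.0000]
Step 4: x=[8.5000 15.5000] v=[0.0000 2.0000]
Step 5: x=[9.0000 16.0000] v=[1.0000 1.0000]
Step 6: x=[10.0000 16.0000] v=[2.0000 0.0000]
Max displacement = 4.0000

Answer: 4.0000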